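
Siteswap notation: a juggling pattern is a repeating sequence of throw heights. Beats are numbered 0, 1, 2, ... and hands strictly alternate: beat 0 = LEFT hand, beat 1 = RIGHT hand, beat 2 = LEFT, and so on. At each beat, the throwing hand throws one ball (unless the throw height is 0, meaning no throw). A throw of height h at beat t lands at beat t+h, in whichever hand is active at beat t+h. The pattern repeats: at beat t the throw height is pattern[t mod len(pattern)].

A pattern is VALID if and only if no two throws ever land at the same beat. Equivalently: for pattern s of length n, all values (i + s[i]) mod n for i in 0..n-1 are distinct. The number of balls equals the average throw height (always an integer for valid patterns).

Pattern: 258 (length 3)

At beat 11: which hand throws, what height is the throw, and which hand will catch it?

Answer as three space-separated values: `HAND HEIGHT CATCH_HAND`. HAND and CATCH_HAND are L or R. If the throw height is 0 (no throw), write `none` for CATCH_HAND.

Beat 11: 11 mod 2 = 1, so hand = R
Throw height = pattern[11 mod 3] = pattern[2] = 8
Lands at beat 11+8=19, 19 mod 2 = 1, so catch hand = R

Answer: R 8 R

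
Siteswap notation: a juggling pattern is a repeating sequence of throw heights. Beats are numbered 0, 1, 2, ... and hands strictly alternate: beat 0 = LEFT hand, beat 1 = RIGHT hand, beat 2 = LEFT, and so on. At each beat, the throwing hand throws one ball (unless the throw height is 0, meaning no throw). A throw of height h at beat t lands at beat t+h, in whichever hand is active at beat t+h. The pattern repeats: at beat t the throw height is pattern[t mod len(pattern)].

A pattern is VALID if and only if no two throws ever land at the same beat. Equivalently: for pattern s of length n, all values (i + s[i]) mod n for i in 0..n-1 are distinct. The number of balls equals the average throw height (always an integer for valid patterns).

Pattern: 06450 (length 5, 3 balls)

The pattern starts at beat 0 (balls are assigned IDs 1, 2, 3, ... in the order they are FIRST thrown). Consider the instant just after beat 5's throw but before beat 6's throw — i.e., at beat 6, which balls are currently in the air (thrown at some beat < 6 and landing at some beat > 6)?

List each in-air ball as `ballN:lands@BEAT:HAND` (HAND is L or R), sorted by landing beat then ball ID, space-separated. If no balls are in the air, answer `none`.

Answer: ball1:lands@7:R ball3:lands@8:L

Derivation:
Beat 1 (R): throw ball1 h=6 -> lands@7:R; in-air after throw: [b1@7:R]
Beat 2 (L): throw ball2 h=4 -> lands@6:L; in-air after throw: [b2@6:L b1@7:R]
Beat 3 (R): throw ball3 h=5 -> lands@8:L; in-air after throw: [b2@6:L b1@7:R b3@8:L]
Beat 6 (L): throw ball2 h=6 -> lands@12:L; in-air after throw: [b1@7:R b3@8:L b2@12:L]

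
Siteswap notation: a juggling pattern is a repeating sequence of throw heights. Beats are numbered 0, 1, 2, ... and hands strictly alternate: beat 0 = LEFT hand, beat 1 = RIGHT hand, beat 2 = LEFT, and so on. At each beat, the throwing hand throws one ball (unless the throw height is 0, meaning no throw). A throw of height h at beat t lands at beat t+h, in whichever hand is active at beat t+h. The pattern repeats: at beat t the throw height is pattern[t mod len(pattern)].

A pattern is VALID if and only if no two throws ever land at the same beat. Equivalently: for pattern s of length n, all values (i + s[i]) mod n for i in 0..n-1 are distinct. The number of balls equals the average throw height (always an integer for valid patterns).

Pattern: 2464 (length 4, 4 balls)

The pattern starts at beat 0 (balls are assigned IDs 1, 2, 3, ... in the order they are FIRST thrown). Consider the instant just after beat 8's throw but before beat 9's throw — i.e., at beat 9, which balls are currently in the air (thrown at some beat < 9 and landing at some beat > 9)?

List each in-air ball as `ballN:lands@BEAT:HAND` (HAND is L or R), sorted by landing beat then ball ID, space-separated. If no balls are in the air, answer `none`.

Answer: ball1:lands@10:L ball3:lands@11:R ball4:lands@12:L

Derivation:
Beat 0 (L): throw ball1 h=2 -> lands@2:L; in-air after throw: [b1@2:L]
Beat 1 (R): throw ball2 h=4 -> lands@5:R; in-air after throw: [b1@2:L b2@5:R]
Beat 2 (L): throw ball1 h=6 -> lands@8:L; in-air after throw: [b2@5:R b1@8:L]
Beat 3 (R): throw ball3 h=4 -> lands@7:R; in-air after throw: [b2@5:R b3@7:R b1@8:L]
Beat 4 (L): throw ball4 h=2 -> lands@6:L; in-air after throw: [b2@5:R b4@6:L b3@7:R b1@8:L]
Beat 5 (R): throw ball2 h=4 -> lands@9:R; in-air after throw: [b4@6:L b3@7:R b1@8:L b2@9:R]
Beat 6 (L): throw ball4 h=6 -> lands@12:L; in-air after throw: [b3@7:R b1@8:L b2@9:R b4@12:L]
Beat 7 (R): throw ball3 h=4 -> lands@11:R; in-air after throw: [b1@8:L b2@9:R b3@11:R b4@12:L]
Beat 8 (L): throw ball1 h=2 -> lands@10:L; in-air after throw: [b2@9:R b1@10:L b3@11:R b4@12:L]
Beat 9 (R): throw ball2 h=4 -> lands@13:R; in-air after throw: [b1@10:L b3@11:R b4@12:L b2@13:R]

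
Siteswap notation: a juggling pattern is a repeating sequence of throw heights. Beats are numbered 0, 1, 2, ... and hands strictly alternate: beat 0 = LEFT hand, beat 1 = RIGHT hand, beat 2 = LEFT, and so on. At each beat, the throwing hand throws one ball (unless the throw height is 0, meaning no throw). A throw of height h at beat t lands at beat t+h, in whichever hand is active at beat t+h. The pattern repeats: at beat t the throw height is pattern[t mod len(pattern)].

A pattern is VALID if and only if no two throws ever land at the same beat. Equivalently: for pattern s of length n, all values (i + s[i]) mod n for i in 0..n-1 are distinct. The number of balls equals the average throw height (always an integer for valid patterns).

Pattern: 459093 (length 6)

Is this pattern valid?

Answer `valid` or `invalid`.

i=0: (i + s[i]) mod n = (0 + 4) mod 6 = 4
i=1: (i + s[i]) mod n = (1 + 5) mod 6 = 0
i=2: (i + s[i]) mod n = (2 + 9) mod 6 = 5
i=3: (i + s[i]) mod n = (3 + 0) mod 6 = 3
i=4: (i + s[i]) mod n = (4 + 9) mod 6 = 1
i=5: (i + s[i]) mod n = (5 + 3) mod 6 = 2
Residues: [4, 0, 5, 3, 1, 2], distinct: True

Answer: valid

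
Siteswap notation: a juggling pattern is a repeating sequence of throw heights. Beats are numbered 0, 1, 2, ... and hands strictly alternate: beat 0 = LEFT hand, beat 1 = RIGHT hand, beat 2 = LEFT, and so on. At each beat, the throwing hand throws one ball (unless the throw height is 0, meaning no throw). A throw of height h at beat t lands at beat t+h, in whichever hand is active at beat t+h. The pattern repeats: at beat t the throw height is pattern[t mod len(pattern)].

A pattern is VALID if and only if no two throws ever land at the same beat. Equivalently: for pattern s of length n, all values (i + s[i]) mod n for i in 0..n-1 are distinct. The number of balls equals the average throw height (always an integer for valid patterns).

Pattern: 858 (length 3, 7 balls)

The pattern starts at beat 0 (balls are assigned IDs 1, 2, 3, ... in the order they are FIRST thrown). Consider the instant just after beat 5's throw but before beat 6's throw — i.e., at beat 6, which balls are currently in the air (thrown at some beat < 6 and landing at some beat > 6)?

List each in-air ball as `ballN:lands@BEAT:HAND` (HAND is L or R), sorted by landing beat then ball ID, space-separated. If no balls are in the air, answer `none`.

Beat 0 (L): throw ball1 h=8 -> lands@8:L; in-air after throw: [b1@8:L]
Beat 1 (R): throw ball2 h=5 -> lands@6:L; in-air after throw: [b2@6:L b1@8:L]
Beat 2 (L): throw ball3 h=8 -> lands@10:L; in-air after throw: [b2@6:L b1@8:L b3@10:L]
Beat 3 (R): throw ball4 h=8 -> lands@11:R; in-air after throw: [b2@6:L b1@8:L b3@10:L b4@11:R]
Beat 4 (L): throw ball5 h=5 -> lands@9:R; in-air after throw: [b2@6:L b1@8:L b5@9:R b3@10:L b4@11:R]
Beat 5 (R): throw ball6 h=8 -> lands@13:R; in-air after throw: [b2@6:L b1@8:L b5@9:R b3@10:L b4@11:R b6@13:R]
Beat 6 (L): throw ball2 h=8 -> lands@14:L; in-air after throw: [b1@8:L b5@9:R b3@10:L b4@11:R b6@13:R b2@14:L]

Answer: ball1:lands@8:L ball5:lands@9:R ball3:lands@10:L ball4:lands@11:R ball6:lands@13:R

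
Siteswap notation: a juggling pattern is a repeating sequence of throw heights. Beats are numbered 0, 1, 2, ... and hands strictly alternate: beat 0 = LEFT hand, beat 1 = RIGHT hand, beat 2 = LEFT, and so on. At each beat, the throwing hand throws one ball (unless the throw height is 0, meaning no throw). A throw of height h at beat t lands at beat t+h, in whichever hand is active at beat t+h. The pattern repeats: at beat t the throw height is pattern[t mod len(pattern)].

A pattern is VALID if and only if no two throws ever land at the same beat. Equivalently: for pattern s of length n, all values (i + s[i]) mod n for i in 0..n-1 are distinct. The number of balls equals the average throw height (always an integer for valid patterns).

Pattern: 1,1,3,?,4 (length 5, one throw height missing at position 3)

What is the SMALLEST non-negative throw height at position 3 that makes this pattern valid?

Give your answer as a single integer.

Answer: 1

Derivation:
i=0: (0 + 1) mod 5 = 1
i=1: (1 + 1) mod 5 = 2
i=2: (2 + 3) mod 5 = 0
i=3: s[i]=? (unknown)
i=4: (4 + 4) mod 5 = 3
Known residues: [0, 1, 2, 3]; need a permutation of 0..4, so missing residue r = 4
Need (3 + s) mod 5 = 4; smallest s = (4 - 3) mod 5 = 1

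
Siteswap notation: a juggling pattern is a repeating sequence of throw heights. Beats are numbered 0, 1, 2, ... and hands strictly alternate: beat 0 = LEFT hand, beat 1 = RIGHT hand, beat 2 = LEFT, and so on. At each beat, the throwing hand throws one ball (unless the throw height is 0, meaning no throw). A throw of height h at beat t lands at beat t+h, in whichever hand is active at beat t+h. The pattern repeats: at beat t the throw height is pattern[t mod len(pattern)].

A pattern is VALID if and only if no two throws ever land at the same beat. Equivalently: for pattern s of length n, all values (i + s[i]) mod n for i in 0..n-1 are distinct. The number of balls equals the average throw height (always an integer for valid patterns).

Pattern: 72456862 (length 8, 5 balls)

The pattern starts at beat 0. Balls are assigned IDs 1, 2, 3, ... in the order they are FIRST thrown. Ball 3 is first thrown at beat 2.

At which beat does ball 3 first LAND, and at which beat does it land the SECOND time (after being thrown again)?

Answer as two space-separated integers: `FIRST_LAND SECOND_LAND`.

Beat 0 (L): throw ball1 h=7 -> lands@7:R; in-air after throw: [b1@7:R]
Beat 1 (R): throw ball2 h=2 -> lands@3:R; in-air after throw: [b2@3:R b1@7:R]
Beat 2 (L): throw ball3 h=4 -> lands@6:L; in-air after throw: [b2@3:R b3@6:L b1@7:R]
Beat 3 (R): throw ball2 h=5 -> lands@8:L; in-air after throw: [b3@6:L b1@7:R b2@8:L]
Beat 4 (L): throw ball4 h=6 -> lands@10:L; in-air after throw: [b3@6:L b1@7:R b2@8:L b4@10:L]
Beat 5 (R): throw ball5 h=8 -> lands@13:R; in-air after throw: [b3@6:L b1@7:R b2@8:L b4@10:L b5@13:R]
Beat 6 (L): throw ball3 h=6 -> lands@12:L; in-air after throw: [b1@7:R b2@8:L b4@10:L b3@12:L b5@13:R]
Beat 7 (R): throw ball1 h=2 -> lands@9:R; in-air after throw: [b2@8:L b1@9:R b4@10:L b3@12:L b5@13:R]
Beat 8 (L): throw ball2 h=7 -> lands@15:R; in-air after throw: [b1@9:R b4@10:L b3@12:L b5@13:R b2@15:R]
Beat 9 (R): throw ball1 h=2 -> lands@11:R; in-air after throw: [b4@10:L b1@11:R b3@12:L b5@13:R b2@15:R]
Beat 10 (L): throw ball4 h=4 -> lands@14:L; in-air after throw: [b1@11:R b3@12:L b5@13:R b4@14:L b2@15:R]
Beat 11 (R): throw ball1 h=5 -> lands@16:L; in-air after throw: [b3@12:L b5@13:R b4@14:L b2@15:R b1@16:L]
Beat 12 (L): throw ball3 h=6 -> lands@18:L; in-air after throw: [b5@13:R b4@14:L b2@15:R b1@16:L b3@18:L]
Ball 3: thrown@2 h=4 -> first land @6; rethrown@6 h=6 -> second land @12

Answer: 6 12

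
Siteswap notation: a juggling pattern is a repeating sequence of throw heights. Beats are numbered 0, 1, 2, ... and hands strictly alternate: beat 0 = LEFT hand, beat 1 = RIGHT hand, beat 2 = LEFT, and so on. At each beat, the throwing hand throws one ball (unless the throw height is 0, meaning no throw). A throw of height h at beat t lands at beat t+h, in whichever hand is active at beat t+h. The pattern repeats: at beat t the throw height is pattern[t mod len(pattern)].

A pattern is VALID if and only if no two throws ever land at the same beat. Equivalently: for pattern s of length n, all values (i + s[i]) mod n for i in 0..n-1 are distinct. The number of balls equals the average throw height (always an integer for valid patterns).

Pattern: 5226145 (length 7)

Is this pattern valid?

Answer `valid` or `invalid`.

i=0: (i + s[i]) mod n = (0 + 5) mod 7 = 5
i=1: (i + s[i]) mod n = (1 + 2) mod 7 = 3
i=2: (i + s[i]) mod n = (2 + 2) mod 7 = 4
i=3: (i + s[i]) mod n = (3 + 6) mod 7 = 2
i=4: (i + s[i]) mod n = (4 + 1) mod 7 = 5
i=5: (i + s[i]) mod n = (5 + 4) mod 7 = 2
i=6: (i + s[i]) mod n = (6 + 5) mod 7 = 4
Residues: [5, 3, 4, 2, 5, 2, 4], distinct: False

Answer: invalid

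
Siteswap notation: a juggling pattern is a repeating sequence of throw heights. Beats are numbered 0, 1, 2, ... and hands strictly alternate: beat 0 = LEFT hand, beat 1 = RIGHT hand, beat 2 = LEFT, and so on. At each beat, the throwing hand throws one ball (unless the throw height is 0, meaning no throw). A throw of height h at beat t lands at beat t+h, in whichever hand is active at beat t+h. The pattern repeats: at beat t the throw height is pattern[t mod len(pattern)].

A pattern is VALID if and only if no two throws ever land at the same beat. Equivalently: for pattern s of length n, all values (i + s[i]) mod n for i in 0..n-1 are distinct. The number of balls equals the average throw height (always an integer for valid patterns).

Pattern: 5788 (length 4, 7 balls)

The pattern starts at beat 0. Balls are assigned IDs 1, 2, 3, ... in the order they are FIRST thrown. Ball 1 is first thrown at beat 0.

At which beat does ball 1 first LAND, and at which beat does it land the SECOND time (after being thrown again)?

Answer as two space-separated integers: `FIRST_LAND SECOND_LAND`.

Beat 0 (L): throw ball1 h=5 -> lands@5:R; in-air after throw: [b1@5:R]
Beat 1 (R): throw ball2 h=7 -> lands@8:L; in-air after throw: [b1@5:R b2@8:L]
Beat 2 (L): throw ball3 h=8 -> lands@10:L; in-air after throw: [b1@5:R b2@8:L b3@10:L]
Beat 3 (R): throw ball4 h=8 -> lands@11:R; in-air after throw: [b1@5:R b2@8:L b3@10:L b4@11:R]
Beat 4 (L): throw ball5 h=5 -> lands@9:R; in-air after throw: [b1@5:R b2@8:L b5@9:R b3@10:L b4@11:R]
Beat 5 (R): throw ball1 h=7 -> lands@12:L; in-air after throw: [b2@8:L b5@9:R b3@10:L b4@11:R b1@12:L]
Beat 6 (L): throw ball6 h=8 -> lands@14:L; in-air after throw: [b2@8:L b5@9:R b3@10:L b4@11:R b1@12:L b6@14:L]
Beat 7 (R): throw ball7 h=8 -> lands@15:R; in-air after throw: [b2@8:L b5@9:R b3@10:L b4@11:R b1@12:L b6@14:L b7@15:R]
Beat 8 (L): throw ball2 h=5 -> lands@13:R; in-air after throw: [b5@9:R b3@10:L b4@11:R b1@12:L b2@13:R b6@14:L b7@15:R]
Beat 9 (R): throw ball5 h=7 -> lands@16:L; in-air after throw: [b3@10:L b4@11:R b1@12:L b2@13:R b6@14:L b7@15:R b5@16:L]
Beat 10 (L): throw ball3 h=8 -> lands@18:L; in-air after throw: [b4@11:R b1@12:L b2@13:R b6@14:L b7@15:R b5@16:L b3@18:L]
Beat 11 (R): throw ball4 h=8 -> lands@19:R; in-air after throw: [b1@12:L b2@13:R b6@14:L b7@15:R b5@16:L b3@18:L b4@19:R]
Beat 12 (L): throw ball1 h=5 -> lands@17:R; in-air after throw: [b2@13:R b6@14:L b7@15:R b5@16:L b1@17:R b3@18:L b4@19:R]
Ball 1: thrown@0 h=5 -> first land @5; rethrown@5 h=7 -> second land @12

Answer: 5 12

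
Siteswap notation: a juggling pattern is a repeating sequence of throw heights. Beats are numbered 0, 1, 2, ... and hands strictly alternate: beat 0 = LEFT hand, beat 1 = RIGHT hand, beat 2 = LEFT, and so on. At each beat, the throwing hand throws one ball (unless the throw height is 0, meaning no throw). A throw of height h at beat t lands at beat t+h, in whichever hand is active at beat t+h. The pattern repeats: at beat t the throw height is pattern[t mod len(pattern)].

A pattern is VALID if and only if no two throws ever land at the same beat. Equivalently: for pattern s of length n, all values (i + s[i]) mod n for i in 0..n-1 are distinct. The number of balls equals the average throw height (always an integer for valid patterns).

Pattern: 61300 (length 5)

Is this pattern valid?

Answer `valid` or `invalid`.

i=0: (i + s[i]) mod n = (0 + 6) mod 5 = 1
i=1: (i + s[i]) mod n = (1 + 1) mod 5 = 2
i=2: (i + s[i]) mod n = (2 + 3) mod 5 = 0
i=3: (i + s[i]) mod n = (3 + 0) mod 5 = 3
i=4: (i + s[i]) mod n = (4 + 0) mod 5 = 4
Residues: [1, 2, 0, 3, 4], distinct: True

Answer: valid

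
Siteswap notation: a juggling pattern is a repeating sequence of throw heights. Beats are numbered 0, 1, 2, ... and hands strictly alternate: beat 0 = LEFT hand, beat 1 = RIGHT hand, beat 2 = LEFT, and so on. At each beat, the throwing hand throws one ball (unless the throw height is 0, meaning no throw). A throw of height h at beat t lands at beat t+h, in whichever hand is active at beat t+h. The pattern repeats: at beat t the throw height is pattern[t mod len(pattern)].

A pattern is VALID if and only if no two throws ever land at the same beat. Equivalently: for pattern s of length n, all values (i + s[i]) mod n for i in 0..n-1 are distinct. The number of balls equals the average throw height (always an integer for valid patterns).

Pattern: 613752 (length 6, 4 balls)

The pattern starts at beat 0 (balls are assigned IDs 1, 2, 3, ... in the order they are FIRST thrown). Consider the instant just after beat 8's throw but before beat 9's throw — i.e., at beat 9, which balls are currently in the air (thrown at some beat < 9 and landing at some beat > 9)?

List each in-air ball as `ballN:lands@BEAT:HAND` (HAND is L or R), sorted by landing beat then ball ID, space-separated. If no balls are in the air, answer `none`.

Answer: ball3:lands@10:L ball2:lands@11:R ball1:lands@12:L

Derivation:
Beat 0 (L): throw ball1 h=6 -> lands@6:L; in-air after throw: [b1@6:L]
Beat 1 (R): throw ball2 h=1 -> lands@2:L; in-air after throw: [b2@2:L b1@6:L]
Beat 2 (L): throw ball2 h=3 -> lands@5:R; in-air after throw: [b2@5:R b1@6:L]
Beat 3 (R): throw ball3 h=7 -> lands@10:L; in-air after throw: [b2@5:R b1@6:L b3@10:L]
Beat 4 (L): throw ball4 h=5 -> lands@9:R; in-air after throw: [b2@5:R b1@6:L b4@9:R b3@10:L]
Beat 5 (R): throw ball2 h=2 -> lands@7:R; in-air after throw: [b1@6:L b2@7:R b4@9:R b3@10:L]
Beat 6 (L): throw ball1 h=6 -> lands@12:L; in-air after throw: [b2@7:R b4@9:R b3@10:L b1@12:L]
Beat 7 (R): throw ball2 h=1 -> lands@8:L; in-air after throw: [b2@8:L b4@9:R b3@10:L b1@12:L]
Beat 8 (L): throw ball2 h=3 -> lands@11:R; in-air after throw: [b4@9:R b3@10:L b2@11:R b1@12:L]
Beat 9 (R): throw ball4 h=7 -> lands@16:L; in-air after throw: [b3@10:L b2@11:R b1@12:L b4@16:L]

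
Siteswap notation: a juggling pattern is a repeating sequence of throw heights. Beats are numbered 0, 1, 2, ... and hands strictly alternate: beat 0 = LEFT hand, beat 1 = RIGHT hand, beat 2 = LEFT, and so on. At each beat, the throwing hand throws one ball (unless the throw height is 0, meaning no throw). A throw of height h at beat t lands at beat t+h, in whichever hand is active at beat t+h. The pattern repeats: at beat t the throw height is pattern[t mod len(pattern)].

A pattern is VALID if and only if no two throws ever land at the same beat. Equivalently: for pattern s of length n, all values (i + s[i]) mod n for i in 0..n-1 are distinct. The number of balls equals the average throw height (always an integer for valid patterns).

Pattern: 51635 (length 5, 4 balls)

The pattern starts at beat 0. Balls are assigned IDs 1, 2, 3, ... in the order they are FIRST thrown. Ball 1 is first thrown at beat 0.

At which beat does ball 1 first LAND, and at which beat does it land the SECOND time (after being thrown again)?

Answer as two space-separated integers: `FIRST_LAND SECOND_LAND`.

Answer: 5 10

Derivation:
Beat 0 (L): throw ball1 h=5 -> lands@5:R; in-air after throw: [b1@5:R]
Beat 1 (R): throw ball2 h=1 -> lands@2:L; in-air after throw: [b2@2:L b1@5:R]
Beat 2 (L): throw ball2 h=6 -> lands@8:L; in-air after throw: [b1@5:R b2@8:L]
Beat 3 (R): throw ball3 h=3 -> lands@6:L; in-air after throw: [b1@5:R b3@6:L b2@8:L]
Beat 4 (L): throw ball4 h=5 -> lands@9:R; in-air after throw: [b1@5:R b3@6:L b2@8:L b4@9:R]
Beat 5 (R): throw ball1 h=5 -> lands@10:L; in-air after throw: [b3@6:L b2@8:L b4@9:R b1@10:L]
Beat 6 (L): throw ball3 h=1 -> lands@7:R; in-air after throw: [b3@7:R b2@8:L b4@9:R b1@10:L]
Beat 7 (R): throw ball3 h=6 -> lands@13:R; in-air after throw: [b2@8:L b4@9:R b1@10:L b3@13:R]
Beat 8 (L): throw ball2 h=3 -> lands@11:R; in-air after throw: [b4@9:R b1@10:L b2@11:R b3@13:R]
Beat 9 (R): throw ball4 h=5 -> lands@14:L; in-air after throw: [b1@10:L b2@11:R b3@13:R b4@14:L]
Beat 10 (L): throw ball1 h=5 -> lands@15:R; in-air after throw: [b2@11:R b3@13:R b4@14:L b1@15:R]
Ball 1: thrown@0 h=5 -> first land @5; rethrown@5 h=5 -> second land @10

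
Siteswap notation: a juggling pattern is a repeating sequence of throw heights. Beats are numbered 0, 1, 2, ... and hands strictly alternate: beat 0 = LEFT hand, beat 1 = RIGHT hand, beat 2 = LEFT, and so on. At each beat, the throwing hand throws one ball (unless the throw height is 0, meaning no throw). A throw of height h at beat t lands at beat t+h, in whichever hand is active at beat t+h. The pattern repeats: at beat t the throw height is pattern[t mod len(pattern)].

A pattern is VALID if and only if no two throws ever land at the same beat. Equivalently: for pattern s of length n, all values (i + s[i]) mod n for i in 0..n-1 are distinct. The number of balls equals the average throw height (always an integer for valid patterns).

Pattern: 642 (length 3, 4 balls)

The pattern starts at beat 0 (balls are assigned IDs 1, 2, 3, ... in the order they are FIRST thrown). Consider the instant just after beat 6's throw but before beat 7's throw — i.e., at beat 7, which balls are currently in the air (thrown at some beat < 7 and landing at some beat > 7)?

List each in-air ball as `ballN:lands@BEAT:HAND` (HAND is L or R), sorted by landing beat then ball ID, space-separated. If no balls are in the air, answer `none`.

Answer: ball3:lands@8:L ball4:lands@9:R ball1:lands@12:L

Derivation:
Beat 0 (L): throw ball1 h=6 -> lands@6:L; in-air after throw: [b1@6:L]
Beat 1 (R): throw ball2 h=4 -> lands@5:R; in-air after throw: [b2@5:R b1@6:L]
Beat 2 (L): throw ball3 h=2 -> lands@4:L; in-air after throw: [b3@4:L b2@5:R b1@6:L]
Beat 3 (R): throw ball4 h=6 -> lands@9:R; in-air after throw: [b3@4:L b2@5:R b1@6:L b4@9:R]
Beat 4 (L): throw ball3 h=4 -> lands@8:L; in-air after throw: [b2@5:R b1@6:L b3@8:L b4@9:R]
Beat 5 (R): throw ball2 h=2 -> lands@7:R; in-air after throw: [b1@6:L b2@7:R b3@8:L b4@9:R]
Beat 6 (L): throw ball1 h=6 -> lands@12:L; in-air after throw: [b2@7:R b3@8:L b4@9:R b1@12:L]
Beat 7 (R): throw ball2 h=4 -> lands@11:R; in-air after throw: [b3@8:L b4@9:R b2@11:R b1@12:L]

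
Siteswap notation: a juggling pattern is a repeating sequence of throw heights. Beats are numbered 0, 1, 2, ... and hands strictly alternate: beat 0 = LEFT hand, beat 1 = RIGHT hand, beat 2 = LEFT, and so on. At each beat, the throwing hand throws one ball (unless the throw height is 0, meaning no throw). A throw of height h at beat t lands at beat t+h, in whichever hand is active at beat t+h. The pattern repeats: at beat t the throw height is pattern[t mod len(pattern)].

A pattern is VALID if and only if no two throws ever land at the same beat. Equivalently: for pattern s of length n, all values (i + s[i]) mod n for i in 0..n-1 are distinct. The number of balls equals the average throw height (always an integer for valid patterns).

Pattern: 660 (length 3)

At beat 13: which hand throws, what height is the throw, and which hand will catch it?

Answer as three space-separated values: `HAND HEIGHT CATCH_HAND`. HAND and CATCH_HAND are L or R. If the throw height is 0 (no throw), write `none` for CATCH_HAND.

Beat 13: 13 mod 2 = 1, so hand = R
Throw height = pattern[13 mod 3] = pattern[1] = 6
Lands at beat 13+6=19, 19 mod 2 = 1, so catch hand = R

Answer: R 6 R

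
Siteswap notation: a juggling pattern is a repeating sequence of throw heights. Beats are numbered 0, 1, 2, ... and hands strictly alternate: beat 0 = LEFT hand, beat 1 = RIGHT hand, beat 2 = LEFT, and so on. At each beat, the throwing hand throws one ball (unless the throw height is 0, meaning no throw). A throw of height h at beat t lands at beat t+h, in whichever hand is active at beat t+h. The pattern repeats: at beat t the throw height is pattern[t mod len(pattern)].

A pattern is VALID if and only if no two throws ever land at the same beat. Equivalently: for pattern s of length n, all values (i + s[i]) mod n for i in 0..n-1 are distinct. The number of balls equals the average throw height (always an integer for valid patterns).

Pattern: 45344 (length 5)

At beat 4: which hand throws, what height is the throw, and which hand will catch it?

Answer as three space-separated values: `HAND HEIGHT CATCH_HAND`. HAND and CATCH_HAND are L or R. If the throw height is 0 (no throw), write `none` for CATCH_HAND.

Beat 4: 4 mod 2 = 0, so hand = L
Throw height = pattern[4 mod 5] = pattern[4] = 4
Lands at beat 4+4=8, 8 mod 2 = 0, so catch hand = L

Answer: L 4 L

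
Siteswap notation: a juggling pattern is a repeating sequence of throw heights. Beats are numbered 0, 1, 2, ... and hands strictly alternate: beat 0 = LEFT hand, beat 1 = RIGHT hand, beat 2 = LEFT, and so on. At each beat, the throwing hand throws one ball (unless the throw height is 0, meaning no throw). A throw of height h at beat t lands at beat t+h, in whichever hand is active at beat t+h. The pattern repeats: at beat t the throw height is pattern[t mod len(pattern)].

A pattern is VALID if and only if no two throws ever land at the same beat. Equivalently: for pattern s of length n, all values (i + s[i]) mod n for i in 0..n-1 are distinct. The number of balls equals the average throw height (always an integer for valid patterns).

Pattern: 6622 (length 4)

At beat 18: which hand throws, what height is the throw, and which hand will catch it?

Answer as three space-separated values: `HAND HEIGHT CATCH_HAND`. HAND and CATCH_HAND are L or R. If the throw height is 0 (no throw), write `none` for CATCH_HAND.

Beat 18: 18 mod 2 = 0, so hand = L
Throw height = pattern[18 mod 4] = pattern[2] = 2
Lands at beat 18+2=20, 20 mod 2 = 0, so catch hand = L

Answer: L 2 L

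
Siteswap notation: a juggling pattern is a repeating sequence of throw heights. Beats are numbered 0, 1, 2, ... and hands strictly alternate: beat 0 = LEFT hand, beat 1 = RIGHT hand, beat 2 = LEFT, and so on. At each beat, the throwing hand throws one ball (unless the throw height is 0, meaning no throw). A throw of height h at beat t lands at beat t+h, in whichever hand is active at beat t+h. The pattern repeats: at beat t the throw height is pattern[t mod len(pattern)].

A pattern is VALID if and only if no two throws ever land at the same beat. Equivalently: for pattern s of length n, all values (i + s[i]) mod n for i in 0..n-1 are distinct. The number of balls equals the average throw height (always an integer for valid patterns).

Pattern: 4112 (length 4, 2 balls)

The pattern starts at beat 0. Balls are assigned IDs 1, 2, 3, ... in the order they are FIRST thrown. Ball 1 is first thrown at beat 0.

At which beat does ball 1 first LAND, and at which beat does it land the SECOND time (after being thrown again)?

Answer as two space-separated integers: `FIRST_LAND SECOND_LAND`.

Beat 0 (L): throw ball1 h=4 -> lands@4:L; in-air after throw: [b1@4:L]
Beat 1 (R): throw ball2 h=1 -> lands@2:L; in-air after throw: [b2@2:L b1@4:L]
Beat 2 (L): throw ball2 h=1 -> lands@3:R; in-air after throw: [b2@3:R b1@4:L]
Beat 3 (R): throw ball2 h=2 -> lands@5:R; in-air after throw: [b1@4:L b2@5:R]
Beat 4 (L): throw ball1 h=4 -> lands@8:L; in-air after throw: [b2@5:R b1@8:L]
Beat 5 (R): throw ball2 h=1 -> lands@6:L; in-air after throw: [b2@6:L b1@8:L]
Beat 6 (L): throw ball2 h=1 -> lands@7:R; in-air after throw: [b2@7:R b1@8:L]
Beat 7 (R): throw ball2 h=2 -> lands@9:R; in-air after throw: [b1@8:L b2@9:R]
Beat 8 (L): throw ball1 h=4 -> lands@12:L; in-air after throw: [b2@9:R b1@12:L]
Ball 1: thrown@0 h=4 -> first land @4; rethrown@4 h=4 -> second land @8

Answer: 4 8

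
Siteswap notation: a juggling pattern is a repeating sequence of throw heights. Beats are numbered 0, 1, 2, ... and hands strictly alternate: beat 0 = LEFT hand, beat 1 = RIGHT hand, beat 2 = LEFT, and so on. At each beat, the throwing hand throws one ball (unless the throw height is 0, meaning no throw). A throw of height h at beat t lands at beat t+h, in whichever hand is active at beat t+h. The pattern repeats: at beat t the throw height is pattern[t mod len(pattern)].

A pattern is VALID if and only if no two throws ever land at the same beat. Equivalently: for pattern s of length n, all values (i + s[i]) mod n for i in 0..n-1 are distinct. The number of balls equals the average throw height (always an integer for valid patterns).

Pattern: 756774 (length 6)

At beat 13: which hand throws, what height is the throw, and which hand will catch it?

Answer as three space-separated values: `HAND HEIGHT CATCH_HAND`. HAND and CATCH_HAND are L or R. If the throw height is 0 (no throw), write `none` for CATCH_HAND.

Answer: R 5 L

Derivation:
Beat 13: 13 mod 2 = 1, so hand = R
Throw height = pattern[13 mod 6] = pattern[1] = 5
Lands at beat 13+5=18, 18 mod 2 = 0, so catch hand = L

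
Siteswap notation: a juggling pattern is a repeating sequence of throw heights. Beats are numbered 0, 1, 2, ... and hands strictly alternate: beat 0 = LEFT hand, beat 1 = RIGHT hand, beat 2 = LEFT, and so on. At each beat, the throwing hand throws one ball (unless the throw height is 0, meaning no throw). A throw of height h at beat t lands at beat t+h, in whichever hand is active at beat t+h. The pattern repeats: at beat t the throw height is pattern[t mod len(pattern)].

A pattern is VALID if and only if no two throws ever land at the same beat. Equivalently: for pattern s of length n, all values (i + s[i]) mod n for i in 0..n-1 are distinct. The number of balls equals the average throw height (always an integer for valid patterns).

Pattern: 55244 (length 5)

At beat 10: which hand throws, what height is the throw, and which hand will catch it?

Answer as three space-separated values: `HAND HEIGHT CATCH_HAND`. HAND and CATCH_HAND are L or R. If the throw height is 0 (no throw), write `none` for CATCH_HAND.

Answer: L 5 R

Derivation:
Beat 10: 10 mod 2 = 0, so hand = L
Throw height = pattern[10 mod 5] = pattern[0] = 5
Lands at beat 10+5=15, 15 mod 2 = 1, so catch hand = R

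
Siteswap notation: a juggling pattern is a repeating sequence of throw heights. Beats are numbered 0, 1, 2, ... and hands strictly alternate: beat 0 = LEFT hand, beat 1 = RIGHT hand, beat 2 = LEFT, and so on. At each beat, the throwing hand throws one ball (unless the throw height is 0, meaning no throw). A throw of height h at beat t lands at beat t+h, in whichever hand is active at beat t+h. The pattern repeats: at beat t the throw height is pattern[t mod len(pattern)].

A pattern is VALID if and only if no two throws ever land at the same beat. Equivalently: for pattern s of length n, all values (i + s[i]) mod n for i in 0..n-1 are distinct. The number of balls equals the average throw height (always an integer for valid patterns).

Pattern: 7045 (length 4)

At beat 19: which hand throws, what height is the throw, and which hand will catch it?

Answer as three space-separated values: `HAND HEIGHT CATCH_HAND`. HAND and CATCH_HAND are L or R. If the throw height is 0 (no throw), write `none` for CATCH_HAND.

Beat 19: 19 mod 2 = 1, so hand = R
Throw height = pattern[19 mod 4] = pattern[3] = 5
Lands at beat 19+5=24, 24 mod 2 = 0, so catch hand = L

Answer: R 5 L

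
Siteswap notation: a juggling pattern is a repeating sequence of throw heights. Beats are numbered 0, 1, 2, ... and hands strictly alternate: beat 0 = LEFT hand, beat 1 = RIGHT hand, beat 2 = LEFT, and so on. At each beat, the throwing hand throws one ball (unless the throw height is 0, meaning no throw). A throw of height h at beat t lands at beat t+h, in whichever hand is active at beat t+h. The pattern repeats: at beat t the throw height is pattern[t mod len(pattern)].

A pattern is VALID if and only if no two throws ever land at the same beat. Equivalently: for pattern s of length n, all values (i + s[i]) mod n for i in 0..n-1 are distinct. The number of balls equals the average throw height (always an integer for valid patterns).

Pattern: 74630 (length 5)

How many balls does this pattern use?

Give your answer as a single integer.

Pattern = [7, 4, 6, 3, 0], length n = 5
  position 0: throw height = 7, running sum = 7
  position 1: throw height = 4, running sum = 11
  position 2: throw height = 6, running sum = 17
  position 3: throw height = 3, running sum = 20
  position 4: throw height = 0, running sum = 20
Total sum = 20; balls = sum / n = 20 / 5 = 4

Answer: 4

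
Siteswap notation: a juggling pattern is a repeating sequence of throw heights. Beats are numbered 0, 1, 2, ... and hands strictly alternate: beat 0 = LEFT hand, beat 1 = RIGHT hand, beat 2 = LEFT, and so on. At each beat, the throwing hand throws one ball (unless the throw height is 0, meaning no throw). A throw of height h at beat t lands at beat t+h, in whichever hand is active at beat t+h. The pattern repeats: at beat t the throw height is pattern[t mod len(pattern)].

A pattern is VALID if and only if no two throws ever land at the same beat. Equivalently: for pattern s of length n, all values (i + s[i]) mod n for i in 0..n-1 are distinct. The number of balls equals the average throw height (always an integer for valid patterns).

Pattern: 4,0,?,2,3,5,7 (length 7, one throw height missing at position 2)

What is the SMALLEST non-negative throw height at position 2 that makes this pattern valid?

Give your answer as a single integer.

Answer: 0

Derivation:
i=0: (0 + 4) mod 7 = 4
i=1: (1 + 0) mod 7 = 1
i=2: s[i]=? (unknown)
i=3: (3 + 2) mod 7 = 5
i=4: (4 + 3) mod 7 = 0
i=5: (5 + 5) mod 7 = 3
i=6: (6 + 7) mod 7 = 6
Known residues: [0, 1, 3, 4, 5, 6]; need a permutation of 0..6, so missing residue r = 2
Need (2 + s) mod 7 = 2; smallest s = (2 - 2) mod 7 = 0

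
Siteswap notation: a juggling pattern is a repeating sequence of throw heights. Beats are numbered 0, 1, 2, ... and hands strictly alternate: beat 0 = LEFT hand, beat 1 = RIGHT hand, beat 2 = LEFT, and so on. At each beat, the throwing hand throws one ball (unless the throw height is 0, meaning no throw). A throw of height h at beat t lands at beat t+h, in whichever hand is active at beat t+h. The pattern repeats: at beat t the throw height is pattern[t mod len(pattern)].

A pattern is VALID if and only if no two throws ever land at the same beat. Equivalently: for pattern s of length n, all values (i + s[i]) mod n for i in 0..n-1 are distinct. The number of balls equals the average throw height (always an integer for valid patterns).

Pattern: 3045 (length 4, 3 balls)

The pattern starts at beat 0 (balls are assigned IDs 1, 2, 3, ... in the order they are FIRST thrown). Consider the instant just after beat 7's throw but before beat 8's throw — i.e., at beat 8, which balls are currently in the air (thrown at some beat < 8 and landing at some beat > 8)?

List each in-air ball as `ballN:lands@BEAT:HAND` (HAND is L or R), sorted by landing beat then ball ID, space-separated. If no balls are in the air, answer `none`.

Answer: ball2:lands@10:L ball3:lands@12:L

Derivation:
Beat 0 (L): throw ball1 h=3 -> lands@3:R; in-air after throw: [b1@3:R]
Beat 2 (L): throw ball2 h=4 -> lands@6:L; in-air after throw: [b1@3:R b2@6:L]
Beat 3 (R): throw ball1 h=5 -> lands@8:L; in-air after throw: [b2@6:L b1@8:L]
Beat 4 (L): throw ball3 h=3 -> lands@7:R; in-air after throw: [b2@6:L b3@7:R b1@8:L]
Beat 6 (L): throw ball2 h=4 -> lands@10:L; in-air after throw: [b3@7:R b1@8:L b2@10:L]
Beat 7 (R): throw ball3 h=5 -> lands@12:L; in-air after throw: [b1@8:L b2@10:L b3@12:L]
Beat 8 (L): throw ball1 h=3 -> lands@11:R; in-air after throw: [b2@10:L b1@11:R b3@12:L]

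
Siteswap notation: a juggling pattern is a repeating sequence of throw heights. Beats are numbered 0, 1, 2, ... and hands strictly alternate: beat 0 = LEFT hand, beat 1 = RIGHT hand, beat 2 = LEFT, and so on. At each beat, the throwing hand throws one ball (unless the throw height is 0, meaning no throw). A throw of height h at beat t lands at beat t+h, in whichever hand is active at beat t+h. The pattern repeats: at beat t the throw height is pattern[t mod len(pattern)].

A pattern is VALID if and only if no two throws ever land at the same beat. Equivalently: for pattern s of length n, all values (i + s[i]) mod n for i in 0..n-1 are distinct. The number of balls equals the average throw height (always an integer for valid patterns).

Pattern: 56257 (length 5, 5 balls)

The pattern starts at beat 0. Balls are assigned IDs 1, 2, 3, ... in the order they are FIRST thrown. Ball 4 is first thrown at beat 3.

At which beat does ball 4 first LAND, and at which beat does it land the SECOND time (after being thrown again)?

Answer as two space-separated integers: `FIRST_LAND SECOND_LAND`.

Beat 0 (L): throw ball1 h=5 -> lands@5:R; in-air after throw: [b1@5:R]
Beat 1 (R): throw ball2 h=6 -> lands@7:R; in-air after throw: [b1@5:R b2@7:R]
Beat 2 (L): throw ball3 h=2 -> lands@4:L; in-air after throw: [b3@4:L b1@5:R b2@7:R]
Beat 3 (R): throw ball4 h=5 -> lands@8:L; in-air after throw: [b3@4:L b1@5:R b2@7:R b4@8:L]
Beat 4 (L): throw ball3 h=7 -> lands@11:R; in-air after throw: [b1@5:R b2@7:R b4@8:L b3@11:R]
Beat 5 (R): throw ball1 h=5 -> lands@10:L; in-air after throw: [b2@7:R b4@8:L b1@10:L b3@11:R]
Beat 6 (L): throw ball5 h=6 -> lands@12:L; in-air after throw: [b2@7:R b4@8:L b1@10:L b3@11:R b5@12:L]
Beat 7 (R): throw ball2 h=2 -> lands@9:R; in-air after throw: [b4@8:L b2@9:R b1@10:L b3@11:R b5@12:L]
Beat 8 (L): throw ball4 h=5 -> lands@13:R; in-air after throw: [b2@9:R b1@10:L b3@11:R b5@12:L b4@13:R]
Beat 9 (R): throw ball2 h=7 -> lands@16:L; in-air after throw: [b1@10:L b3@11:R b5@12:L b4@13:R b2@16:L]
Beat 10 (L): throw ball1 h=5 -> lands@15:R; in-air after throw: [b3@11:R b5@12:L b4@13:R b1@15:R b2@16:L]
Beat 11 (R): throw ball3 h=6 -> lands@17:R; in-air after throw: [b5@12:L b4@13:R b1@15:R b2@16:L b3@17:R]
Beat 12 (L): throw ball5 h=2 -> lands@14:L; in-air after throw: [b4@13:R b5@14:L b1@15:R b2@16:L b3@17:R]
Beat 13 (R): throw ball4 h=5 -> lands@18:L; in-air after throw: [b5@14:L b1@15:R b2@16:L b3@17:R b4@18:L]
Ball 4: thrown@3 h=5 -> first land @8; rethrown@8 h=5 -> second land @13

Answer: 8 13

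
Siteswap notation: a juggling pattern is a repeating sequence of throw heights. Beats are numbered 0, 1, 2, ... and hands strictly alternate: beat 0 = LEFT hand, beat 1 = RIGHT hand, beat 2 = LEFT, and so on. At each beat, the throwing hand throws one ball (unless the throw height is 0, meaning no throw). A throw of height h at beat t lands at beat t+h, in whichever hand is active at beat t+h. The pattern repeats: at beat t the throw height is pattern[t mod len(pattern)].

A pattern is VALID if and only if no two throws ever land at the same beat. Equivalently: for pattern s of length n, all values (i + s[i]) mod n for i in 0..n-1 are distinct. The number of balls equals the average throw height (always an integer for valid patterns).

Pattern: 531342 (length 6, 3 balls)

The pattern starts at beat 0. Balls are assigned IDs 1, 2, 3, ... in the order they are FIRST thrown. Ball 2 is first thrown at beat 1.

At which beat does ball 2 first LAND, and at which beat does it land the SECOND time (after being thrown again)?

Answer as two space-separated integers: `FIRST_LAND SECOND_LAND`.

Beat 0 (L): throw ball1 h=5 -> lands@5:R; in-air after throw: [b1@5:R]
Beat 1 (R): throw ball2 h=3 -> lands@4:L; in-air after throw: [b2@4:L b1@5:R]
Beat 2 (L): throw ball3 h=1 -> lands@3:R; in-air after throw: [b3@3:R b2@4:L b1@5:R]
Beat 3 (R): throw ball3 h=3 -> lands@6:L; in-air after throw: [b2@4:L b1@5:R b3@6:L]
Beat 4 (L): throw ball2 h=4 -> lands@8:L; in-air after throw: [b1@5:R b3@6:L b2@8:L]
Beat 5 (R): throw ball1 h=2 -> lands@7:R; in-air after throw: [b3@6:L b1@7:R b2@8:L]
Beat 6 (L): throw ball3 h=5 -> lands@11:R; in-air after throw: [b1@7:R b2@8:L b3@11:R]
Beat 7 (R): throw ball1 h=3 -> lands@10:L; in-air after throw: [b2@8:L b1@10:L b3@11:R]
Beat 8 (L): throw ball2 h=1 -> lands@9:R; in-air after throw: [b2@9:R b1@10:L b3@11:R]
Ball 2: thrown@1 h=3 -> first land @4; rethrown@4 h=4 -> second land @8

Answer: 4 8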